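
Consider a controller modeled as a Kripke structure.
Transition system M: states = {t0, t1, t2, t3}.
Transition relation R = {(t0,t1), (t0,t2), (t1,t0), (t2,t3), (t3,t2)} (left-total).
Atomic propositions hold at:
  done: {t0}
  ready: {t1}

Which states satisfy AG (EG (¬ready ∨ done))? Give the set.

{t2, t3}

Sat(¬ready) = {t0, t2, t3}
Sat(¬ready ∨ done) = {t0, t2, t3}
EG (¬ready ∨ done): greatest fixpoint, start Z0 = {t0, t2, t3}, keep only states in Sat with some successor in Z. Already a fixed point.
Sat(EG (¬ready ∨ done)) = {t0, t2, t3}
AG (EG (¬ready ∨ done)): greatest fixpoint, start Z0 = {t0, t2, t3}, keep only states in Sat with every successor in Z. Z1 = {t2, t3}; fixed.
Sat(AG (EG (¬ready ∨ done))) = {t2, t3}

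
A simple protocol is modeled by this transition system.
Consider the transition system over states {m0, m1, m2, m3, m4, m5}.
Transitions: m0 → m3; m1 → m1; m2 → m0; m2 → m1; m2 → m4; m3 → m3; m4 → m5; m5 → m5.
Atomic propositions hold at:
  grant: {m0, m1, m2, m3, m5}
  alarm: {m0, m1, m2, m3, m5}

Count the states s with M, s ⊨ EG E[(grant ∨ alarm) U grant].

Sat(grant ∨ alarm) = {m0, m1, m2, m3, m5}
E[(grant ∨ alarm) U grant]: least fixpoint, start Z0 = Sat(grant) = {m0, m1, m2, m3, m5}, add states in Sat(grant ∨ alarm) with some successor in Z. Already a fixed point.
Sat(E[(grant ∨ alarm) U grant]) = {m0, m1, m2, m3, m5}
EG E[(grant ∨ alarm) U grant]: greatest fixpoint, start Z0 = {m0, m1, m2, m3, m5}, keep only states in Sat with some successor in Z. Already a fixed point.
Sat(EG E[(grant ∨ alarm) U grant]) = {m0, m1, m2, m3, m5}
|Sat(EG E[(grant ∨ alarm) U grant])| = |{m0, m1, m2, m3, m5}| = 5.

5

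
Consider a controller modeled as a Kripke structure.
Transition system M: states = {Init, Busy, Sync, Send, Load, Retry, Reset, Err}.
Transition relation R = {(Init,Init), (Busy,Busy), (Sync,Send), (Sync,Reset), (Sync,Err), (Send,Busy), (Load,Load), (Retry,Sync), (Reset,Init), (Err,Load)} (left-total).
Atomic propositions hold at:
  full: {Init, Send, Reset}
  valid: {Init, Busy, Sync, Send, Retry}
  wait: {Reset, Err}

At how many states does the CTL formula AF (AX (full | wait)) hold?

Sat(full | wait) = {Init, Send, Reset, Err}
Sat(AX (full | wait)) = {s : every successor in {Init, Send, Reset, Err}} = {Init, Sync, Reset}
AF (AX (full | wait)): least fixpoint, start Z0 = {Init, Sync, Reset}, add states with every successor in Z. Z1 = {Init, Sync, Retry, Reset}; fixed.
Sat(AF (AX (full | wait))) = {Init, Sync, Retry, Reset}
|Sat(AF (AX (full | wait)))| = |{Init, Sync, Retry, Reset}| = 4.

4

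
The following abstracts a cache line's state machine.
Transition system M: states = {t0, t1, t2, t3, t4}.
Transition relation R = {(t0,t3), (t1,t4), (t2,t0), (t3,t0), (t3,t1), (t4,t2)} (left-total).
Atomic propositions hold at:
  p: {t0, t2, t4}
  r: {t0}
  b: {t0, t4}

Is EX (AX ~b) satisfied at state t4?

No

Sat(~b) = {t1, t2, t3}
Sat(AX ~b) = {s : every successor in {t1, t2, t3}} = {t0, t4}
Sat(EX (AX ~b)) = {s : some successor in {t0, t4}} = {t1, t2, t3}
t4 ∉ Sat(EX (AX ~b)) = {t1, t2, t3}, so the formula does not hold at t4.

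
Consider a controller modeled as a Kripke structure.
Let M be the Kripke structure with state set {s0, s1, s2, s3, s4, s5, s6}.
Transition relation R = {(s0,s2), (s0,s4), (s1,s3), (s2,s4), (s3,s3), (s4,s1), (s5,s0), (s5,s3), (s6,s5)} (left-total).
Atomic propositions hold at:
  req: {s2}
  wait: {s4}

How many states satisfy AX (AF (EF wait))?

3

EF wait: least fixpoint, start Z0 = {s4}, add states with some successor in Z. Z1 = {s0, s2, s4}; Z2 = {s0, s2, s4, s5}; Z3 = {s0, s2, s4, s5, s6}; fixed.
Sat(EF wait) = {s0, s2, s4, s5, s6}
AF (EF wait): least fixpoint, start Z0 = {s0, s2, s4, s5, s6}, add states with every successor in Z. Already a fixed point.
Sat(AF (EF wait)) = {s0, s2, s4, s5, s6}
Sat(AX (AF (EF wait))) = {s : every successor in {s0, s2, s4, s5, s6}} = {s0, s2, s6}
|Sat(AX (AF (EF wait)))| = |{s0, s2, s6}| = 3.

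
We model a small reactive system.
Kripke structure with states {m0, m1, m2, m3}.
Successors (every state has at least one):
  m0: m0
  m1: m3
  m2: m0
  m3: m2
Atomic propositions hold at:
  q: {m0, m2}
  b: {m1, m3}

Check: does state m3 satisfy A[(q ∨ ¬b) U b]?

Sat(¬b) = {m0, m2}
Sat(q ∨ ¬b) = {m0, m2}
A[(q ∨ ¬b) U b]: least fixpoint, start Z0 = Sat(b) = {m1, m3}, add states in Sat(q ∨ ¬b) with every successor in Z. Already a fixed point.
Sat(A[(q ∨ ¬b) U b]) = {m1, m3}
m3 ∈ Sat(A[(q ∨ ¬b) U b]) = {m1, m3}, so the formula holds at m3.

Yes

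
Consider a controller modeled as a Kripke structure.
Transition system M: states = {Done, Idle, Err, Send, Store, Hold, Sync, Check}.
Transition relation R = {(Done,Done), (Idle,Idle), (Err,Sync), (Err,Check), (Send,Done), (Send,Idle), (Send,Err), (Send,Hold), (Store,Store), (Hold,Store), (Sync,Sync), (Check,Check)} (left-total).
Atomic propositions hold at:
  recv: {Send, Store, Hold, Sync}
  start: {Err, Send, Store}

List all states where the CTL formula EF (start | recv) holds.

Sat(start | recv) = {Err, Send, Store, Hold, Sync}
EF (start | recv): least fixpoint, start Z0 = {Err, Send, Store, Hold, Sync}, add states with some successor in Z. Already a fixed point.
Sat(EF (start | recv)) = {Err, Send, Store, Hold, Sync}

{Err, Send, Store, Hold, Sync}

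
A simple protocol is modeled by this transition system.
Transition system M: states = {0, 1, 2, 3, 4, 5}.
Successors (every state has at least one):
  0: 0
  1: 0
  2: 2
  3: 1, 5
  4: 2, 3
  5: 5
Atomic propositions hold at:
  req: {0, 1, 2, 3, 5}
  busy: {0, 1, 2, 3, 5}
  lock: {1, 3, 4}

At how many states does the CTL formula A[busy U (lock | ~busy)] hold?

3

Sat(~busy) = {4}
Sat(lock | ~busy) = {1, 3, 4}
A[busy U (lock | ~busy)]: least fixpoint, start Z0 = Sat((lock | ~busy)) = {1, 3, 4}, add states in Sat(busy) with every successor in Z. Already a fixed point.
Sat(A[busy U (lock | ~busy)]) = {1, 3, 4}
|Sat(A[busy U (lock | ~busy)])| = |{1, 3, 4}| = 3.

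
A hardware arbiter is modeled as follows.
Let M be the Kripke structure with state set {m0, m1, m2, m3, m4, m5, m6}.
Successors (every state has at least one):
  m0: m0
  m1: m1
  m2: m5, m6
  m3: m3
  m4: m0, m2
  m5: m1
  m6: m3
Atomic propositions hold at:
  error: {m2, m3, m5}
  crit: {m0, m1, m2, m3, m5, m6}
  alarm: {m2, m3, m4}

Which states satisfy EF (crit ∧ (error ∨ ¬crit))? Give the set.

Sat(¬crit) = {m4}
Sat(error ∨ ¬crit) = {m2, m3, m4, m5}
Sat(crit ∧ (error ∨ ¬crit)) = {m2, m3, m5}
EF (crit ∧ (error ∨ ¬crit)): least fixpoint, start Z0 = {m2, m3, m5}, add states with some successor in Z. Z1 = {m2, m3, m4, m5, m6}; fixed.
Sat(EF (crit ∧ (error ∨ ¬crit))) = {m2, m3, m4, m5, m6}

{m2, m3, m4, m5, m6}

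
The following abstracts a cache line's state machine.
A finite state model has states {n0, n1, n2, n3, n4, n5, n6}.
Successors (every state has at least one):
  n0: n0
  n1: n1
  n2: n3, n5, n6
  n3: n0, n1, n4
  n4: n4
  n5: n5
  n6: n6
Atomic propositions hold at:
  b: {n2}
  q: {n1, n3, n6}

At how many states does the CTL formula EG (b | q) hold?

4

Sat(b | q) = {n1, n2, n3, n6}
EG (b | q): greatest fixpoint, start Z0 = {n1, n2, n3, n6}, keep only states in Sat with some successor in Z. Already a fixed point.
Sat(EG (b | q)) = {n1, n2, n3, n6}
|Sat(EG (b | q))| = |{n1, n2, n3, n6}| = 4.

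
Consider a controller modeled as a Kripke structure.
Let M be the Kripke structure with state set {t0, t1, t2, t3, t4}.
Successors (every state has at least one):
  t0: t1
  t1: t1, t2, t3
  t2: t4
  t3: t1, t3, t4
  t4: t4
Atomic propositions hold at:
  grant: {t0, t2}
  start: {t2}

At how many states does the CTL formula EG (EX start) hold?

1

Sat(EX start) = {s : some successor in {t2}} = {t1}
EG (EX start): greatest fixpoint, start Z0 = {t1}, keep only states in Sat with some successor in Z. Already a fixed point.
Sat(EG (EX start)) = {t1}
|Sat(EG (EX start))| = |{t1}| = 1.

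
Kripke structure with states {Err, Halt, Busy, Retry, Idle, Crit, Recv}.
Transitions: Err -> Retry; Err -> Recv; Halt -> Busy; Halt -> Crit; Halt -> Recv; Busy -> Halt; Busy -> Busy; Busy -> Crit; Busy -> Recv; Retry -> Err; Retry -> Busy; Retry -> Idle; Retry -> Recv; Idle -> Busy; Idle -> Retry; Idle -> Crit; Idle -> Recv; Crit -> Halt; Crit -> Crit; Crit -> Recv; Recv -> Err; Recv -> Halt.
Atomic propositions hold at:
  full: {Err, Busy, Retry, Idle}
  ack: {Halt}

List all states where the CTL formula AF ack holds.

AF ack: least fixpoint, start Z0 = {Halt}, add states with every successor in Z. Already a fixed point.
Sat(AF ack) = {Halt}

{Halt}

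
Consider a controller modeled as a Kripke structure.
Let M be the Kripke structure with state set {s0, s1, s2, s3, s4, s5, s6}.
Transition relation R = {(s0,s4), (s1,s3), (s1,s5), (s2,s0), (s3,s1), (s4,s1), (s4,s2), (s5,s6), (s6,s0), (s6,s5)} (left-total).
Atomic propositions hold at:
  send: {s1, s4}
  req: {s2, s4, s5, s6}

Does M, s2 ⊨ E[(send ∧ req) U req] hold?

Sat(send ∧ req) = {s4}
E[(send ∧ req) U req]: least fixpoint, start Z0 = Sat(req) = {s2, s4, s5, s6}, add states in Sat(send ∧ req) with some successor in Z. Already a fixed point.
Sat(E[(send ∧ req) U req]) = {s2, s4, s5, s6}
s2 ∈ Sat(E[(send ∧ req) U req]) = {s2, s4, s5, s6}, so the formula holds at s2.

Yes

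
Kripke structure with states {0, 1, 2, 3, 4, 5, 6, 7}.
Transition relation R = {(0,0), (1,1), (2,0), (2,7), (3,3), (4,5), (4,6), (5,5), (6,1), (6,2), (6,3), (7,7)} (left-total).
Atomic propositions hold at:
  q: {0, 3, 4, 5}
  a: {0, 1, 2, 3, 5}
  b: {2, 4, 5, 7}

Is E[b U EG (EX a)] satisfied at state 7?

No

Sat(EX a) = {s : some successor in {0, 1, 2, 3, 5}} = {0, 1, 2, 3, 4, 5, 6}
EG (EX a): greatest fixpoint, start Z0 = {0, 1, 2, 3, 4, 5, 6}, keep only states in Sat with some successor in Z. Already a fixed point.
Sat(EG (EX a)) = {0, 1, 2, 3, 4, 5, 6}
E[b U EG (EX a)]: least fixpoint, start Z0 = Sat(EG (EX a)) = {0, 1, 2, 3, 4, 5, 6}, add states in Sat(b) with some successor in Z. Already a fixed point.
Sat(E[b U EG (EX a)]) = {0, 1, 2, 3, 4, 5, 6}
7 ∉ Sat(E[b U EG (EX a)]) = {0, 1, 2, 3, 4, 5, 6}, so the formula does not hold at 7.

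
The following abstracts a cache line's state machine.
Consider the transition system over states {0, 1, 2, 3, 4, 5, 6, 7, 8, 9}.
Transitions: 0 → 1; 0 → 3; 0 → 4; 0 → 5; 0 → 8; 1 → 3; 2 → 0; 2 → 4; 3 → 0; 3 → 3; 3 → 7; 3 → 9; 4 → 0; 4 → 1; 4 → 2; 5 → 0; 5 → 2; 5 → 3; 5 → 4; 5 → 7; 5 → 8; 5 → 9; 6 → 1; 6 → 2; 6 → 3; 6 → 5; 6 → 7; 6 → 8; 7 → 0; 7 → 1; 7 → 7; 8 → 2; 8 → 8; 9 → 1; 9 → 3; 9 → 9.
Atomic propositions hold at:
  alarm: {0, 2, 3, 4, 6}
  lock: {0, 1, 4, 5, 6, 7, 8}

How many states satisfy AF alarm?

AF alarm: least fixpoint, start Z0 = {0, 2, 3, 4, 6}, add states with every successor in Z. Z1 = {0, 1, 2, 3, 4, 6}; fixed.
Sat(AF alarm) = {0, 1, 2, 3, 4, 6}
|Sat(AF alarm)| = |{0, 1, 2, 3, 4, 6}| = 6.

6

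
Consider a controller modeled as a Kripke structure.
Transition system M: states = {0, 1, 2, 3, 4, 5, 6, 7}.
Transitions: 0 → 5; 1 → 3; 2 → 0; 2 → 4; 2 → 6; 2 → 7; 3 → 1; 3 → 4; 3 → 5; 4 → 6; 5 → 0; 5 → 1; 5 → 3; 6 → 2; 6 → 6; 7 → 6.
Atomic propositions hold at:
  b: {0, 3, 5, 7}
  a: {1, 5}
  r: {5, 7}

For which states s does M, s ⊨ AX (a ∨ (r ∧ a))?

{0}

Sat(r ∧ a) = {5}
Sat(a ∨ (r ∧ a)) = {1, 5}
Sat(AX (a ∨ (r ∧ a))) = {s : every successor in {1, 5}} = {0}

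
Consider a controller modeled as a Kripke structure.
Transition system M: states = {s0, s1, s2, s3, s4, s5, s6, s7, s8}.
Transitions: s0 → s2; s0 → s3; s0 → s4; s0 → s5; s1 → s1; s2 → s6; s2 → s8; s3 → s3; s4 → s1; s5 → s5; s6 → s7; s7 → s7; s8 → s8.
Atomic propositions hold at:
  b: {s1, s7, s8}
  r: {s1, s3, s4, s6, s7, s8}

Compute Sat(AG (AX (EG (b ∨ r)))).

Sat(b ∨ r) = {s1, s3, s4, s6, s7, s8}
EG (b ∨ r): greatest fixpoint, start Z0 = {s1, s3, s4, s6, s7, s8}, keep only states in Sat with some successor in Z. Already a fixed point.
Sat(EG (b ∨ r)) = {s1, s3, s4, s6, s7, s8}
Sat(AX (EG (b ∨ r))) = {s : every successor in {s1, s3, s4, s6, s7, s8}} = {s1, s2, s3, s4, s6, s7, s8}
AG (AX (EG (b ∨ r))): greatest fixpoint, start Z0 = {s1, s2, s3, s4, s6, s7, s8}, keep only states in Sat with every successor in Z. Already a fixed point.
Sat(AG (AX (EG (b ∨ r)))) = {s1, s2, s3, s4, s6, s7, s8}

{s1, s2, s3, s4, s6, s7, s8}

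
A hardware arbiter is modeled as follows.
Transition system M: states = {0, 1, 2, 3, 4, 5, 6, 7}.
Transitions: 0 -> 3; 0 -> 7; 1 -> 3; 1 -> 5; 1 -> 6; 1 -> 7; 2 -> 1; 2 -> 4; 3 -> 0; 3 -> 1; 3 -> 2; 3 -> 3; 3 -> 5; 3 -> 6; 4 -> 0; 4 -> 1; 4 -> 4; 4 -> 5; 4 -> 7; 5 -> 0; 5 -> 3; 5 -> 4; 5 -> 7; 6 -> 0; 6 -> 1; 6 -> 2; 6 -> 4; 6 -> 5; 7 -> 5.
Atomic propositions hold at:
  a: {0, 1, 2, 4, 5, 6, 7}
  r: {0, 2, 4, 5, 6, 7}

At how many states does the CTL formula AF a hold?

7

AF a: least fixpoint, start Z0 = {0, 1, 2, 4, 5, 6, 7}, add states with every successor in Z. Already a fixed point.
Sat(AF a) = {0, 1, 2, 4, 5, 6, 7}
|Sat(AF a)| = |{0, 1, 2, 4, 5, 6, 7}| = 7.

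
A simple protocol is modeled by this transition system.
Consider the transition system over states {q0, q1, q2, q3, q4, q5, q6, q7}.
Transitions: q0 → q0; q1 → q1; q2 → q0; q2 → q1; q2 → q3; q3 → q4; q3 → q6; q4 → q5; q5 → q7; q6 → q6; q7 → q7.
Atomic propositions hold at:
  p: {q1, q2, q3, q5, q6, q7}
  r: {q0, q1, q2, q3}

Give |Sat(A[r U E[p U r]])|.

4

E[p U r]: least fixpoint, start Z0 = Sat(r) = {q0, q1, q2, q3}, add states in Sat(p) with some successor in Z. Already a fixed point.
Sat(E[p U r]) = {q0, q1, q2, q3}
A[r U E[p U r]]: least fixpoint, start Z0 = Sat(E[p U r]) = {q0, q1, q2, q3}, add states in Sat(r) with every successor in Z. Already a fixed point.
Sat(A[r U E[p U r]]) = {q0, q1, q2, q3}
|Sat(A[r U E[p U r]])| = |{q0, q1, q2, q3}| = 4.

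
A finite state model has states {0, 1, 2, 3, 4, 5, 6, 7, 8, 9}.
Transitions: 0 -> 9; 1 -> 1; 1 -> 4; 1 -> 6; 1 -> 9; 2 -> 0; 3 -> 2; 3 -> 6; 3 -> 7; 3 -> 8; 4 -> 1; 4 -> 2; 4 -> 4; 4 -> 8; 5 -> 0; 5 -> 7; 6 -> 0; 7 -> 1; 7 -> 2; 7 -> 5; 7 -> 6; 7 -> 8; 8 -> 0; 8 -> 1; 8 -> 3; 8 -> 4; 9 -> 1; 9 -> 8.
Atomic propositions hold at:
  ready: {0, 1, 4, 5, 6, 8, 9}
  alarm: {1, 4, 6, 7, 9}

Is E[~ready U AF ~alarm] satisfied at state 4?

Sat(~ready) = {2, 3, 7}
Sat(~alarm) = {0, 2, 3, 5, 8}
AF ~alarm: least fixpoint, start Z0 = {0, 2, 3, 5, 8}, add states with every successor in Z. Z1 = {0, 2, 3, 5, 6, 8}; fixed.
Sat(AF ~alarm) = {0, 2, 3, 5, 6, 8}
E[~ready U AF ~alarm]: least fixpoint, start Z0 = Sat(AF ~alarm) = {0, 2, 3, 5, 6, 8}, add states in Sat(~ready) with some successor in Z. Z1 = {0, 2, 3, 5, 6, 7, 8}; fixed.
Sat(E[~ready U AF ~alarm]) = {0, 2, 3, 5, 6, 7, 8}
4 ∉ Sat(E[~ready U AF ~alarm]) = {0, 2, 3, 5, 6, 7, 8}, so the formula does not hold at 4.

No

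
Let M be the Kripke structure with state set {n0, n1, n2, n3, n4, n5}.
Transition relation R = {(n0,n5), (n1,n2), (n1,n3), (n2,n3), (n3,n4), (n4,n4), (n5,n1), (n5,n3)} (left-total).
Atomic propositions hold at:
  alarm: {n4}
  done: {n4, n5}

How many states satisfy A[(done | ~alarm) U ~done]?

5

Sat(~alarm) = {n0, n1, n2, n3, n5}
Sat(done | ~alarm) = {n0, n1, n2, n3, n4, n5}
Sat(~done) = {n0, n1, n2, n3}
A[(done | ~alarm) U ~done]: least fixpoint, start Z0 = Sat(~done) = {n0, n1, n2, n3}, add states in Sat(done | ~alarm) with every successor in Z. Z1 = {n0, n1, n2, n3, n5}; fixed.
Sat(A[(done | ~alarm) U ~done]) = {n0, n1, n2, n3, n5}
|Sat(A[(done | ~alarm) U ~done])| = |{n0, n1, n2, n3, n5}| = 5.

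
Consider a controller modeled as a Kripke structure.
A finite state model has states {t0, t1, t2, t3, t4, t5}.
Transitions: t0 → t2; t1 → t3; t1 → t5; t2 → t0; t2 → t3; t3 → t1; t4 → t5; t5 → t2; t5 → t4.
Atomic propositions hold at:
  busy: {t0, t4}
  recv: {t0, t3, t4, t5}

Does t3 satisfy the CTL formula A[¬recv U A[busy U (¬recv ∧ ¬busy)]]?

No

Sat(¬recv) = {t1, t2}
Sat(¬busy) = {t1, t2, t3, t5}
Sat(¬recv ∧ ¬busy) = {t1, t2}
A[busy U (¬recv ∧ ¬busy)]: least fixpoint, start Z0 = Sat((¬recv ∧ ¬busy)) = {t1, t2}, add states in Sat(busy) with every successor in Z. Z1 = {t0, t1, t2}; fixed.
Sat(A[busy U (¬recv ∧ ¬busy)]) = {t0, t1, t2}
A[¬recv U A[busy U (¬recv ∧ ¬busy)]]: least fixpoint, start Z0 = Sat(A[busy U (¬recv ∧ ¬busy)]) = {t0, t1, t2}, add states in Sat(¬recv) with every successor in Z. Already a fixed point.
Sat(A[¬recv U A[busy U (¬recv ∧ ¬busy)]]) = {t0, t1, t2}
t3 ∉ Sat(A[¬recv U A[busy U (¬recv ∧ ¬busy)]]) = {t0, t1, t2}, so the formula does not hold at t3.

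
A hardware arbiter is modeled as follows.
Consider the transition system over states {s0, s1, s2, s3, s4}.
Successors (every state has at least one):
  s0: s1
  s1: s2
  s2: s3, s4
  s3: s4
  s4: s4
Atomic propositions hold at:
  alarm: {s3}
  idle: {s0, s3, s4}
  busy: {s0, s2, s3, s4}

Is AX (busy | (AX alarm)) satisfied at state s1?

Sat(AX alarm) = {s : every successor in {s3}} = ∅
Sat(busy | (AX alarm)) = {s0, s2, s3, s4}
Sat(AX (busy | (AX alarm))) = {s : every successor in {s0, s2, s3, s4}} = {s1, s2, s3, s4}
s1 ∈ Sat(AX (busy | (AX alarm))) = {s1, s2, s3, s4}, so the formula holds at s1.

Yes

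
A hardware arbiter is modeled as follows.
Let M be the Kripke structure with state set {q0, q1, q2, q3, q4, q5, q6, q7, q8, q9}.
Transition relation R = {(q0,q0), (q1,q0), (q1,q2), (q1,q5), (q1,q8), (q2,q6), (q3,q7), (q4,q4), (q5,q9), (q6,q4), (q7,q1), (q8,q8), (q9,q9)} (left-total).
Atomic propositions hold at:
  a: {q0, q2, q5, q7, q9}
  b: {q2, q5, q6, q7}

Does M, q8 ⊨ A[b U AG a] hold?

AG a: greatest fixpoint, start Z0 = {q0, q2, q5, q7, q9}, keep only states in Sat with every successor in Z. Z1 = {q0, q5, q9}; fixed.
Sat(AG a) = {q0, q5, q9}
A[b U AG a]: least fixpoint, start Z0 = Sat(AG a) = {q0, q5, q9}, add states in Sat(b) with every successor in Z. Already a fixed point.
Sat(A[b U AG a]) = {q0, q5, q9}
q8 ∉ Sat(A[b U AG a]) = {q0, q5, q9}, so the formula does not hold at q8.

No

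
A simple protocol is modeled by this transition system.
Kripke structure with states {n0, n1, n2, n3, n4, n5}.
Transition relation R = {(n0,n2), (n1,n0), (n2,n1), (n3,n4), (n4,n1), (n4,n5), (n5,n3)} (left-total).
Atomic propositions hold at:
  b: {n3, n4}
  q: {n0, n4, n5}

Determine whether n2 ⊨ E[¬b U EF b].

Sat(¬b) = {n0, n1, n2, n5}
EF b: least fixpoint, start Z0 = {n3, n4}, add states with some successor in Z. Z1 = {n3, n4, n5}; fixed.
Sat(EF b) = {n3, n4, n5}
E[¬b U EF b]: least fixpoint, start Z0 = Sat(EF b) = {n3, n4, n5}, add states in Sat(¬b) with some successor in Z. Already a fixed point.
Sat(E[¬b U EF b]) = {n3, n4, n5}
n2 ∉ Sat(E[¬b U EF b]) = {n3, n4, n5}, so the formula does not hold at n2.

No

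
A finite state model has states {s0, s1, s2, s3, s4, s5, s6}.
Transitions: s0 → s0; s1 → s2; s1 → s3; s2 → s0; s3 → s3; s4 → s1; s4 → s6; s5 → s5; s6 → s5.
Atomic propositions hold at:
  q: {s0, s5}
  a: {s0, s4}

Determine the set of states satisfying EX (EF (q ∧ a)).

Sat(q ∧ a) = {s0}
EF (q ∧ a): least fixpoint, start Z0 = {s0}, add states with some successor in Z. Z1 = {s0, s2}; Z2 = {s0, s1, s2}; Z3 = {s0, s1, s2, s4}; fixed.
Sat(EF (q ∧ a)) = {s0, s1, s2, s4}
Sat(EX (EF (q ∧ a))) = {s : some successor in {s0, s1, s2, s4}} = {s0, s1, s2, s4}

{s0, s1, s2, s4}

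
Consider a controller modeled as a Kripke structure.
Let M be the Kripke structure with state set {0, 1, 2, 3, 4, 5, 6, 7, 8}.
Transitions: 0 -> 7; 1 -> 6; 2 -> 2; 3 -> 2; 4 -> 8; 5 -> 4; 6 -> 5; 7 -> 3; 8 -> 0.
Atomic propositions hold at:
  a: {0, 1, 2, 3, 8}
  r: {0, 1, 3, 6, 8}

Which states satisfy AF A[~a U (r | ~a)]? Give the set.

Sat(~a) = {4, 5, 6, 7}
Sat(r | ~a) = {0, 1, 3, 4, 5, 6, 7, 8}
A[~a U (r | ~a)]: least fixpoint, start Z0 = Sat((r | ~a)) = {0, 1, 3, 4, 5, 6, 7, 8}, add states in Sat(~a) with every successor in Z. Already a fixed point.
Sat(A[~a U (r | ~a)]) = {0, 1, 3, 4, 5, 6, 7, 8}
AF A[~a U (r | ~a)]: least fixpoint, start Z0 = {0, 1, 3, 4, 5, 6, 7, 8}, add states with every successor in Z. Already a fixed point.
Sat(AF A[~a U (r | ~a)]) = {0, 1, 3, 4, 5, 6, 7, 8}

{0, 1, 3, 4, 5, 6, 7, 8}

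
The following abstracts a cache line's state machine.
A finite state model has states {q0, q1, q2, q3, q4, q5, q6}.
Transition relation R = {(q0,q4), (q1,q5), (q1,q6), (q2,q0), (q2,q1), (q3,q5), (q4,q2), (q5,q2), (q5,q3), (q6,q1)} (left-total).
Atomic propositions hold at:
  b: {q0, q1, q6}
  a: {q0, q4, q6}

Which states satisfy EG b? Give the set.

{q1, q6}

EG b: greatest fixpoint, start Z0 = {q0, q1, q6}, keep only states in Sat with some successor in Z. Z1 = {q1, q6}; fixed.
Sat(EG b) = {q1, q6}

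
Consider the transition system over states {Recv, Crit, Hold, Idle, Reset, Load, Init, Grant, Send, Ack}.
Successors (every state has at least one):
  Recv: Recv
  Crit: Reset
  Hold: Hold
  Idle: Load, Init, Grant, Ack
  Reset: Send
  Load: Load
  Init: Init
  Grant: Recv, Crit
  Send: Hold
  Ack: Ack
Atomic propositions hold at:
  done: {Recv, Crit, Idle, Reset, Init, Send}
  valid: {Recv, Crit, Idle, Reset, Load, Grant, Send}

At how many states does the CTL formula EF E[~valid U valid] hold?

7

Sat(~valid) = {Hold, Init, Ack}
E[~valid U valid]: least fixpoint, start Z0 = Sat(valid) = {Recv, Crit, Idle, Reset, Load, Grant, Send}, add states in Sat(~valid) with some successor in Z. Already a fixed point.
Sat(E[~valid U valid]) = {Recv, Crit, Idle, Reset, Load, Grant, Send}
EF E[~valid U valid]: least fixpoint, start Z0 = {Recv, Crit, Idle, Reset, Load, Grant, Send}, add states with some successor in Z. Already a fixed point.
Sat(EF E[~valid U valid]) = {Recv, Crit, Idle, Reset, Load, Grant, Send}
|Sat(EF E[~valid U valid])| = |{Recv, Crit, Idle, Reset, Load, Grant, Send}| = 7.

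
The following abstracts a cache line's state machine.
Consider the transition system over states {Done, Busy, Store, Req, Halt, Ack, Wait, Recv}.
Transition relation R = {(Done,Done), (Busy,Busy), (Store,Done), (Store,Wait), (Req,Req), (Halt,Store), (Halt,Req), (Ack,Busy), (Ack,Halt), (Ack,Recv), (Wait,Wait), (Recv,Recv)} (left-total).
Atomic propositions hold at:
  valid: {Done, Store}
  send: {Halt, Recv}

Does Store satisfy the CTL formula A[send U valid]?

A[send U valid]: least fixpoint, start Z0 = Sat(valid) = {Done, Store}, add states in Sat(send) with every successor in Z. Already a fixed point.
Sat(A[send U valid]) = {Done, Store}
Store ∈ Sat(A[send U valid]) = {Done, Store}, so the formula holds at Store.

Yes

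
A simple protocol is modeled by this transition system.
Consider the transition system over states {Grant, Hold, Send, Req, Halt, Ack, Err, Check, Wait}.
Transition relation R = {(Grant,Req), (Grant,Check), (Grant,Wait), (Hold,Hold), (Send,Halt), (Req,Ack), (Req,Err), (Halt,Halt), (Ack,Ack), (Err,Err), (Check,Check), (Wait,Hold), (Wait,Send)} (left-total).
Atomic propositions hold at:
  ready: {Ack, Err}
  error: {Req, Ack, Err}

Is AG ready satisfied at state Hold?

No

AG ready: greatest fixpoint, start Z0 = {Ack, Err}, keep only states in Sat with every successor in Z. Already a fixed point.
Sat(AG ready) = {Ack, Err}
Hold ∉ Sat(AG ready) = {Ack, Err}, so the formula does not hold at Hold.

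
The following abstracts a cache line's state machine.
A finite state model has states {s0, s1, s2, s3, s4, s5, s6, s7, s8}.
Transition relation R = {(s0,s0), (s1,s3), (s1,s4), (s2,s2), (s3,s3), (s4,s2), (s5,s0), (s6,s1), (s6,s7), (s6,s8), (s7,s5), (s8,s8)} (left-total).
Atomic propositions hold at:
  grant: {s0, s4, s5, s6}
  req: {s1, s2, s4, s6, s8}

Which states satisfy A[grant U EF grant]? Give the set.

{s0, s1, s4, s5, s6, s7}

EF grant: least fixpoint, start Z0 = {s0, s4, s5, s6}, add states with some successor in Z. Z1 = {s0, s1, s4, s5, s6, s7}; fixed.
Sat(EF grant) = {s0, s1, s4, s5, s6, s7}
A[grant U EF grant]: least fixpoint, start Z0 = Sat(EF grant) = {s0, s1, s4, s5, s6, s7}, add states in Sat(grant) with every successor in Z. Already a fixed point.
Sat(A[grant U EF grant]) = {s0, s1, s4, s5, s6, s7}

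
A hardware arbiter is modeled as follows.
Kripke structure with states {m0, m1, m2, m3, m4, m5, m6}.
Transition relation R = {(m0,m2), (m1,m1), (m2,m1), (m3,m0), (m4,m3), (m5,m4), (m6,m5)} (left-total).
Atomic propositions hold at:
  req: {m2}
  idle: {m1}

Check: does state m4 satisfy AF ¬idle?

Yes

Sat(¬idle) = {m0, m2, m3, m4, m5, m6}
AF ¬idle: least fixpoint, start Z0 = {m0, m2, m3, m4, m5, m6}, add states with every successor in Z. Already a fixed point.
Sat(AF ¬idle) = {m0, m2, m3, m4, m5, m6}
m4 ∈ Sat(AF ¬idle) = {m0, m2, m3, m4, m5, m6}, so the formula holds at m4.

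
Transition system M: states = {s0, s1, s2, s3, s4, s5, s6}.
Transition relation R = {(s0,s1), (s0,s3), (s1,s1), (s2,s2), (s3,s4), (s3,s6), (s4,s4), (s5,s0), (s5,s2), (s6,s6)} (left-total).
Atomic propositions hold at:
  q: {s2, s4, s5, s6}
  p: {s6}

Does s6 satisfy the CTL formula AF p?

AF p: least fixpoint, start Z0 = {s6}, add states with every successor in Z. Already a fixed point.
Sat(AF p) = {s6}
s6 ∈ Sat(AF p) = {s6}, so the formula holds at s6.

Yes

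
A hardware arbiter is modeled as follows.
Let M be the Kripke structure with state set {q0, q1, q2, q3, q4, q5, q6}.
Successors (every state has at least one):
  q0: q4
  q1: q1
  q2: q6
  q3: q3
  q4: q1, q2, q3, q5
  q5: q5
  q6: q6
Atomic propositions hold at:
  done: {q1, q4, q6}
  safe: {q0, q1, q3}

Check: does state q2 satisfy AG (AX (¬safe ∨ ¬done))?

Sat(¬safe) = {q2, q4, q5, q6}
Sat(¬done) = {q0, q2, q3, q5}
Sat(¬safe ∨ ¬done) = {q0, q2, q3, q4, q5, q6}
Sat(AX (¬safe ∨ ¬done)) = {s : every successor in {q0, q2, q3, q4, q5, q6}} = {q0, q2, q3, q5, q6}
AG (AX (¬safe ∨ ¬done)): greatest fixpoint, start Z0 = {q0, q2, q3, q5, q6}, keep only states in Sat with every successor in Z. Z1 = {q2, q3, q5, q6}; fixed.
Sat(AG (AX (¬safe ∨ ¬done))) = {q2, q3, q5, q6}
q2 ∈ Sat(AG (AX (¬safe ∨ ¬done))) = {q2, q3, q5, q6}, so the formula holds at q2.

Yes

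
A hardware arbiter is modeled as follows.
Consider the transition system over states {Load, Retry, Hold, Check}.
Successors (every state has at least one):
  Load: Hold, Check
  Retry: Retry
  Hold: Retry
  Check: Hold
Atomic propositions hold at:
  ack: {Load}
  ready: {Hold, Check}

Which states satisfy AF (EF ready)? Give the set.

EF ready: least fixpoint, start Z0 = {Hold, Check}, add states with some successor in Z. Z1 = {Load, Hold, Check}; fixed.
Sat(EF ready) = {Load, Hold, Check}
AF (EF ready): least fixpoint, start Z0 = {Load, Hold, Check}, add states with every successor in Z. Already a fixed point.
Sat(AF (EF ready)) = {Load, Hold, Check}

{Load, Hold, Check}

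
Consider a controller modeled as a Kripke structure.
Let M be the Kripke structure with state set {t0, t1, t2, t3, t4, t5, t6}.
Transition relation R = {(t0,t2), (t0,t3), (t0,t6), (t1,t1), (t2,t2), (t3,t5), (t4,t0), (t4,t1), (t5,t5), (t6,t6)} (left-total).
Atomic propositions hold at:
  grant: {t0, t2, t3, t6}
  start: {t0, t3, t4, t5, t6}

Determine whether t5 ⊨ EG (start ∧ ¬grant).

Sat(¬grant) = {t1, t4, t5}
Sat(start ∧ ¬grant) = {t4, t5}
EG (start ∧ ¬grant): greatest fixpoint, start Z0 = {t4, t5}, keep only states in Sat with some successor in Z. Z1 = {t5}; fixed.
Sat(EG (start ∧ ¬grant)) = {t5}
t5 ∈ Sat(EG (start ∧ ¬grant)) = {t5}, so the formula holds at t5.

Yes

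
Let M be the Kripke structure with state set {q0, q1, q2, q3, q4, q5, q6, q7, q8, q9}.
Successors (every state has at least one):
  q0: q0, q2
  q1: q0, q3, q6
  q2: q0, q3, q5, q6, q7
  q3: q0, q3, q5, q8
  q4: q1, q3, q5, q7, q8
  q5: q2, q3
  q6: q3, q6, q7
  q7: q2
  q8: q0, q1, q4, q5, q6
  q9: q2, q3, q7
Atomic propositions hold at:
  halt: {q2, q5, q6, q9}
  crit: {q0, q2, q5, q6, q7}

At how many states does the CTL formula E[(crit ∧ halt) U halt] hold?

Sat(crit ∧ halt) = {q2, q5, q6}
E[(crit ∧ halt) U halt]: least fixpoint, start Z0 = Sat(halt) = {q2, q5, q6, q9}, add states in Sat(crit ∧ halt) with some successor in Z. Already a fixed point.
Sat(E[(crit ∧ halt) U halt]) = {q2, q5, q6, q9}
|Sat(E[(crit ∧ halt) U halt])| = |{q2, q5, q6, q9}| = 4.

4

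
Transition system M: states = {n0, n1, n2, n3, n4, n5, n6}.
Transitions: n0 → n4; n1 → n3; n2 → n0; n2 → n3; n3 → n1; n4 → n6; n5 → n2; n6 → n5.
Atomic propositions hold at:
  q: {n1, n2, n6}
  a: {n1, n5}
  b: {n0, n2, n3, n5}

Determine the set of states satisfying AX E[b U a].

{n1, n3, n5, n6}

E[b U a]: least fixpoint, start Z0 = Sat(a) = {n1, n5}, add states in Sat(b) with some successor in Z. Z1 = {n1, n3, n5}; Z2 = {n1, n2, n3, n5}; fixed.
Sat(E[b U a]) = {n1, n2, n3, n5}
Sat(AX E[b U a]) = {s : every successor in {n1, n2, n3, n5}} = {n1, n3, n5, n6}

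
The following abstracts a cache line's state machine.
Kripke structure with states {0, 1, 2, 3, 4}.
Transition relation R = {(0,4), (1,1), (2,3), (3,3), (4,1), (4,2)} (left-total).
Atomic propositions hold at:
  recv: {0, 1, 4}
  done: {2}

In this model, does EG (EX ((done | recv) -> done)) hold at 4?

Sat(done | recv) = {0, 1, 2, 4}
Sat((done | recv) -> done) = {2, 3}
Sat(EX ((done | recv) -> done)) = {s : some successor in {2, 3}} = {2, 3, 4}
EG (EX ((done | recv) -> done)): greatest fixpoint, start Z0 = {2, 3, 4}, keep only states in Sat with some successor in Z. Already a fixed point.
Sat(EG (EX ((done | recv) -> done))) = {2, 3, 4}
4 ∈ Sat(EG (EX ((done | recv) -> done))) = {2, 3, 4}, so the formula holds at 4.

Yes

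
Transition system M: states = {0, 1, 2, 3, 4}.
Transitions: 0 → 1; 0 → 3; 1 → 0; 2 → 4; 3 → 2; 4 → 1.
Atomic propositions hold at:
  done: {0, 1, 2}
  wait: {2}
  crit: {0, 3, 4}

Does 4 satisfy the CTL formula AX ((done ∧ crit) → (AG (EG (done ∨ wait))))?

Yes

Sat(done ∧ crit) = {0}
Sat(done ∨ wait) = {0, 1, 2}
EG (done ∨ wait): greatest fixpoint, start Z0 = {0, 1, 2}, keep only states in Sat with some successor in Z. Z1 = {0, 1}; fixed.
Sat(EG (done ∨ wait)) = {0, 1}
AG (EG (done ∨ wait)): greatest fixpoint, start Z0 = {0, 1}, keep only states in Sat with every successor in Z. Z1 = {1}; Z2 = ∅; fixed.
Sat(AG (EG (done ∨ wait))) = ∅
Sat((done ∧ crit) → (AG (EG (done ∨ wait)))) = {1, 2, 3, 4}
Sat(AX ((done ∧ crit) → (AG (EG (done ∨ wait))))) = {s : every successor in {1, 2, 3, 4}} = {0, 2, 3, 4}
4 ∈ Sat(AX ((done ∧ crit) → (AG (EG (done ∨ wait))))) = {0, 2, 3, 4}, so the formula holds at 4.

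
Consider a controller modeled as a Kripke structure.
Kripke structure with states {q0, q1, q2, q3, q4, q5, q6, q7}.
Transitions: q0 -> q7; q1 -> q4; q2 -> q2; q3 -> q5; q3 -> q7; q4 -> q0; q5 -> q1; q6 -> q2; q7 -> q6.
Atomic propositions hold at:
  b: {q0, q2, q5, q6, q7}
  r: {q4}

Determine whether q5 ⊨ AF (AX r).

Yes

Sat(AX r) = {s : every successor in {q4}} = {q1}
AF (AX r): least fixpoint, start Z0 = {q1}, add states with every successor in Z. Z1 = {q1, q5}; fixed.
Sat(AF (AX r)) = {q1, q5}
q5 ∈ Sat(AF (AX r)) = {q1, q5}, so the formula holds at q5.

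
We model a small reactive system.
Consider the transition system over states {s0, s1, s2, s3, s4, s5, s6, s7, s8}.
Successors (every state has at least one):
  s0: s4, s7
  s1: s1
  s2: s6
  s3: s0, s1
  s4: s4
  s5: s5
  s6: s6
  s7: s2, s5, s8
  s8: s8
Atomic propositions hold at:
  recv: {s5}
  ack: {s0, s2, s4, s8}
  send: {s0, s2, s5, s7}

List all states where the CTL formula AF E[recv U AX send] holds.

{s5}

Sat(AX send) = {s : every successor in {s0, s2, s5, s7}} = {s5}
E[recv U AX send]: least fixpoint, start Z0 = Sat(AX send) = {s5}, add states in Sat(recv) with some successor in Z. Already a fixed point.
Sat(E[recv U AX send]) = {s5}
AF E[recv U AX send]: least fixpoint, start Z0 = {s5}, add states with every successor in Z. Already a fixed point.
Sat(AF E[recv U AX send]) = {s5}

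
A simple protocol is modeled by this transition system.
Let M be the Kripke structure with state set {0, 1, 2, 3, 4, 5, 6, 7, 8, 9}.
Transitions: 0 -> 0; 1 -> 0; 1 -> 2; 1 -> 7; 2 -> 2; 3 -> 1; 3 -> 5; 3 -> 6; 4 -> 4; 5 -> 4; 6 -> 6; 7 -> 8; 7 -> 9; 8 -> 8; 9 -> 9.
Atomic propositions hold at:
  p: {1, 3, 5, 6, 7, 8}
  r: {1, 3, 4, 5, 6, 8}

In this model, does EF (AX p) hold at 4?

No

Sat(AX p) = {s : every successor in {1, 3, 5, 6, 7, 8}} = {3, 6, 8}
EF (AX p): least fixpoint, start Z0 = {3, 6, 8}, add states with some successor in Z. Z1 = {3, 6, 7, 8}; Z2 = {1, 3, 6, 7, 8}; fixed.
Sat(EF (AX p)) = {1, 3, 6, 7, 8}
4 ∉ Sat(EF (AX p)) = {1, 3, 6, 7, 8}, so the formula does not hold at 4.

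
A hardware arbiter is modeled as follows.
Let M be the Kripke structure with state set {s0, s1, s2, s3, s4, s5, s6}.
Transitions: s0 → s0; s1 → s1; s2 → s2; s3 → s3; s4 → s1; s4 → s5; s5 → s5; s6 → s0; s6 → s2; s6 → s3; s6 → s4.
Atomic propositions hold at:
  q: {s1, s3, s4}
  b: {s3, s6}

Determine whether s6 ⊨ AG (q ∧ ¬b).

Sat(¬b) = {s0, s1, s2, s4, s5}
Sat(q ∧ ¬b) = {s1, s4}
AG (q ∧ ¬b): greatest fixpoint, start Z0 = {s1, s4}, keep only states in Sat with every successor in Z. Z1 = {s1}; fixed.
Sat(AG (q ∧ ¬b)) = {s1}
s6 ∉ Sat(AG (q ∧ ¬b)) = {s1}, so the formula does not hold at s6.

No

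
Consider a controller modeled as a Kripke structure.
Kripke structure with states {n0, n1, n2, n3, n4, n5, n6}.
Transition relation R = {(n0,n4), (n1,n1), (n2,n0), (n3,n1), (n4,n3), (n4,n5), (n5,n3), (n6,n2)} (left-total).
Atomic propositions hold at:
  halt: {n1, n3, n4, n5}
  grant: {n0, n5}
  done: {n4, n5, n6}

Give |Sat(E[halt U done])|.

E[halt U done]: least fixpoint, start Z0 = Sat(done) = {n4, n5, n6}, add states in Sat(halt) with some successor in Z. Already a fixed point.
Sat(E[halt U done]) = {n4, n5, n6}
|Sat(E[halt U done])| = |{n4, n5, n6}| = 3.

3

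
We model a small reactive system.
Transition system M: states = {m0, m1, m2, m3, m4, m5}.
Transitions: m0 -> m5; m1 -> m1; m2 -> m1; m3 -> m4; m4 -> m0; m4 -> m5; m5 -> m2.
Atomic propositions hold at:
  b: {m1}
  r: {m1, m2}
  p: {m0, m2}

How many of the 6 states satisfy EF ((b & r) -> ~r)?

5

Sat(b & r) = {m1}
Sat(~r) = {m0, m3, m4, m5}
Sat((b & r) -> ~r) = {m0, m2, m3, m4, m5}
EF ((b & r) -> ~r): least fixpoint, start Z0 = {m0, m2, m3, m4, m5}, add states with some successor in Z. Already a fixed point.
Sat(EF ((b & r) -> ~r)) = {m0, m2, m3, m4, m5}
|Sat(EF ((b & r) -> ~r))| = |{m0, m2, m3, m4, m5}| = 5.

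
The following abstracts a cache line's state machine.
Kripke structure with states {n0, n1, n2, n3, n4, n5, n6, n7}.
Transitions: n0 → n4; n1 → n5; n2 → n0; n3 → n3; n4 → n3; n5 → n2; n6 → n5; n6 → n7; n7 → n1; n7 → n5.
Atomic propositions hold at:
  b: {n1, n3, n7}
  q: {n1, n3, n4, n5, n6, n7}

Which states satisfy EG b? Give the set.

{n3}

EG b: greatest fixpoint, start Z0 = {n1, n3, n7}, keep only states in Sat with some successor in Z. Z1 = {n3, n7}; Z2 = {n3}; fixed.
Sat(EG b) = {n3}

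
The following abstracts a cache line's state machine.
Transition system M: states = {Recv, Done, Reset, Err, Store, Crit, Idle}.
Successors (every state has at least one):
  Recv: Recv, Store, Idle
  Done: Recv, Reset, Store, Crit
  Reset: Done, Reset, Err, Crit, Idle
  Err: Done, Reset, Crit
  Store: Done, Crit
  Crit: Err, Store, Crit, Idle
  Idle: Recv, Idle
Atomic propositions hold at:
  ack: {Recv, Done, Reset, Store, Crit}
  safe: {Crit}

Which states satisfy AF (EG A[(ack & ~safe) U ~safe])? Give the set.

{Recv, Done, Reset, Err, Store, Idle}

Sat(~safe) = {Recv, Done, Reset, Err, Store, Idle}
Sat(ack & ~safe) = {Recv, Done, Reset, Store}
A[(ack & ~safe) U ~safe]: least fixpoint, start Z0 = Sat(~safe) = {Recv, Done, Reset, Err, Store, Idle}, add states in Sat(ack & ~safe) with every successor in Z. Already a fixed point.
Sat(A[(ack & ~safe) U ~safe]) = {Recv, Done, Reset, Err, Store, Idle}
EG A[(ack & ~safe) U ~safe]: greatest fixpoint, start Z0 = {Recv, Done, Reset, Err, Store, Idle}, keep only states in Sat with some successor in Z. Already a fixed point.
Sat(EG A[(ack & ~safe) U ~safe]) = {Recv, Done, Reset, Err, Store, Idle}
AF (EG A[(ack & ~safe) U ~safe]): least fixpoint, start Z0 = {Recv, Done, Reset, Err, Store, Idle}, add states with every successor in Z. Already a fixed point.
Sat(AF (EG A[(ack & ~safe) U ~safe])) = {Recv, Done, Reset, Err, Store, Idle}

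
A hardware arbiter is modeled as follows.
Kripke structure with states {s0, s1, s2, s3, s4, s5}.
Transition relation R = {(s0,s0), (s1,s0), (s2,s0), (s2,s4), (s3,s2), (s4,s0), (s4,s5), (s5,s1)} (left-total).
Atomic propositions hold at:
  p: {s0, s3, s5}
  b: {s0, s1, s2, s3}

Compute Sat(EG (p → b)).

Sat(p → b) = {s0, s1, s2, s3, s4}
EG (p → b): greatest fixpoint, start Z0 = {s0, s1, s2, s3, s4}, keep only states in Sat with some successor in Z. Already a fixed point.
Sat(EG (p → b)) = {s0, s1, s2, s3, s4}

{s0, s1, s2, s3, s4}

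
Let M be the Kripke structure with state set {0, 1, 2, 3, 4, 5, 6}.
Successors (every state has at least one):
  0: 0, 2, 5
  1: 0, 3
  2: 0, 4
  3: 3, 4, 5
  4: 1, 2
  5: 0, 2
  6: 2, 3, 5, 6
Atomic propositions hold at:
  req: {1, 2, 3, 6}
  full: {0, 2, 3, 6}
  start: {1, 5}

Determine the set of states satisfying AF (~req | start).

{0, 1, 2, 4, 5}

Sat(~req) = {0, 4, 5}
Sat(~req | start) = {0, 1, 4, 5}
AF (~req | start): least fixpoint, start Z0 = {0, 1, 4, 5}, add states with every successor in Z. Z1 = {0, 1, 2, 4, 5}; fixed.
Sat(AF (~req | start)) = {0, 1, 2, 4, 5}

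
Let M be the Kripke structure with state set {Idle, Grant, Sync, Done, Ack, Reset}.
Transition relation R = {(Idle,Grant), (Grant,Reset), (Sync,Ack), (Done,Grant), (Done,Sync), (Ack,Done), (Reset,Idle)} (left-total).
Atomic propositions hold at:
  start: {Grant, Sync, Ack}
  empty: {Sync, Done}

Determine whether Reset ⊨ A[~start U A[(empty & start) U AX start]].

Yes

Sat(~start) = {Idle, Done, Reset}
Sat(empty & start) = {Sync}
Sat(AX start) = {s : every successor in {Grant, Sync, Ack}} = {Idle, Sync, Done}
A[(empty & start) U AX start]: least fixpoint, start Z0 = Sat(AX start) = {Idle, Sync, Done}, add states in Sat(empty & start) with every successor in Z. Already a fixed point.
Sat(A[(empty & start) U AX start]) = {Idle, Sync, Done}
A[~start U A[(empty & start) U AX start]]: least fixpoint, start Z0 = Sat(A[(empty & start) U AX start]) = {Idle, Sync, Done}, add states in Sat(~start) with every successor in Z. Z1 = {Idle, Sync, Done, Reset}; fixed.
Sat(A[~start U A[(empty & start) U AX start]]) = {Idle, Sync, Done, Reset}
Reset ∈ Sat(A[~start U A[(empty & start) U AX start]]) = {Idle, Sync, Done, Reset}, so the formula holds at Reset.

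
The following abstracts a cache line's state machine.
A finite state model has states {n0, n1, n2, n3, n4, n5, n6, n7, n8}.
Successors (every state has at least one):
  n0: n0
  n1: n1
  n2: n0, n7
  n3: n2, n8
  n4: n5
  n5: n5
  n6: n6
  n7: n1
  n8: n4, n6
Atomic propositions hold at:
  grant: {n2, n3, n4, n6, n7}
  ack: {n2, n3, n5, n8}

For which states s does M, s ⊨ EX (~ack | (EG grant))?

Sat(~ack) = {n0, n1, n4, n6, n7}
EG grant: greatest fixpoint, start Z0 = {n2, n3, n4, n6, n7}, keep only states in Sat with some successor in Z. Z1 = {n2, n3, n6}; Z2 = {n3, n6}; Z3 = {n6}; fixed.
Sat(EG grant) = {n6}
Sat(~ack | (EG grant)) = {n0, n1, n4, n6, n7}
Sat(EX (~ack | (EG grant))) = {s : some successor in {n0, n1, n4, n6, n7}} = {n0, n1, n2, n6, n7, n8}

{n0, n1, n2, n6, n7, n8}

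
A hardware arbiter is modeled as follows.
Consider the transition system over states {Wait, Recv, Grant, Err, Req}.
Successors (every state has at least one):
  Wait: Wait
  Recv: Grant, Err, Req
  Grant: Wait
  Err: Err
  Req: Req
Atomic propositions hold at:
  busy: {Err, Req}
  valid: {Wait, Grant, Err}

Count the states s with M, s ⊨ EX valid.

Sat(EX valid) = {s : some successor in {Wait, Grant, Err}} = {Wait, Recv, Grant, Err}
|Sat(EX valid)| = |{Wait, Recv, Grant, Err}| = 4.

4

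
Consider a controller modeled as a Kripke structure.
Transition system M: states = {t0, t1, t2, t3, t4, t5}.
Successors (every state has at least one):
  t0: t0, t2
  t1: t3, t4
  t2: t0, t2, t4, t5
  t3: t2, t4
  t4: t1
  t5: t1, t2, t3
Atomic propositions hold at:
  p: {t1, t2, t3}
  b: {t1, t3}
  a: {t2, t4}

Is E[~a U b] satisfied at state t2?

No

Sat(~a) = {t0, t1, t3, t5}
E[~a U b]: least fixpoint, start Z0 = Sat(b) = {t1, t3}, add states in Sat(~a) with some successor in Z. Z1 = {t1, t3, t5}; fixed.
Sat(E[~a U b]) = {t1, t3, t5}
t2 ∉ Sat(E[~a U b]) = {t1, t3, t5}, so the formula does not hold at t2.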